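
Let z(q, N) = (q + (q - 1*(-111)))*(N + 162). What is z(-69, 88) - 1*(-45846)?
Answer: 39096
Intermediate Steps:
z(q, N) = (111 + 2*q)*(162 + N) (z(q, N) = (q + (q + 111))*(162 + N) = (q + (111 + q))*(162 + N) = (111 + 2*q)*(162 + N))
z(-69, 88) - 1*(-45846) = (17982 + 111*88 + 324*(-69) + 2*88*(-69)) - 1*(-45846) = (17982 + 9768 - 22356 - 12144) + 45846 = -6750 + 45846 = 39096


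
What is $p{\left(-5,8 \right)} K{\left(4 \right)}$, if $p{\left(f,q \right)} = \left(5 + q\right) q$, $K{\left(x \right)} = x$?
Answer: $416$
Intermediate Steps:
$p{\left(f,q \right)} = q \left(5 + q\right)$
$p{\left(-5,8 \right)} K{\left(4 \right)} = 8 \left(5 + 8\right) 4 = 8 \cdot 13 \cdot 4 = 104 \cdot 4 = 416$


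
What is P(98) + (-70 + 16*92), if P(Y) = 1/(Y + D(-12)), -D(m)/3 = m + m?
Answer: 238341/170 ≈ 1402.0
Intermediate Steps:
D(m) = -6*m (D(m) = -3*(m + m) = -6*m)
P(Y) = 1/(72 + Y) (P(Y) = 1/(Y - 6*(-12)) = 1/(Y + 72) = 1/(72 + Y))
P(98) + (-70 + 16*92) = 1/(72 + 98) + (-70 + 16*92) = 1/170 + (-70 + 1472) = 1/170 + 1402 = 238341/170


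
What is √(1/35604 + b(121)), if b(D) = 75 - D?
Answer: I*√1619767387/5934 ≈ 6.7823*I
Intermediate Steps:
√(1/35604 + b(121)) = √(1/35604 + (75 - 1*121)) = √(1/35604 + (75 - 121)) = √(1/35604 - 46) = √(-1637783/35604) = I*√1619767387/5934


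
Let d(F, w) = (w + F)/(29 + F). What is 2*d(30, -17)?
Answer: 26/59 ≈ 0.44068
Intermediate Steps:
d(F, w) = (F + w)/(29 + F)
2*d(30, -17) = 2*((30 - 17)/(29 + 30)) = 2*(13/59) = 26/59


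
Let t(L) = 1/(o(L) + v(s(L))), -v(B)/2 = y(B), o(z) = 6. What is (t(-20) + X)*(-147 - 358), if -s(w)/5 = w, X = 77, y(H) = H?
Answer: -7543185/194 ≈ -38882.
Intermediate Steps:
s(w) = -5*w
v(B) = -2*B
t(L) = 1/(6 + 10*L) (t(L) = 1/(6 - (-10)*L) = 1/(6 + 10*L))
(t(-20) + X)*(-147 - 358) = (1/(2*(3 + 5*(-20))) + 77)*(-147 - 358) = (1/(2*(3 - 100)) + 77)*(-505) = ((½)/(-97) + 77)*(-505) = ((½)*(-1/97) + 77)*(-505) = (-1/194 + 77)*(-505) = (14937/194)*(-505) = -7543185/194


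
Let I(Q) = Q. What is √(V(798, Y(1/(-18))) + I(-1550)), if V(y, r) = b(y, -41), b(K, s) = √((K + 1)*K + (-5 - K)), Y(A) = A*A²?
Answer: √(-1550 + √636799) ≈ 27.423*I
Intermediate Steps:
Y(A) = A³
b(K, s) = √(-5 - K + K*(1 + K)) (b(K, s) = √((1 + K)*K + (-5 - K)) = √(K*(1 + K) + (-5 - K)) = √(-5 - K + K*(1 + K)))
V(y, r) = √(-5 + y²)
√(V(798, Y(1/(-18))) + I(-1550)) = √(√(-5 + 798²) - 1550) = √(√(-5 + 636804) - 1550) = √(√636799 - 1550) = √(-1550 + √636799)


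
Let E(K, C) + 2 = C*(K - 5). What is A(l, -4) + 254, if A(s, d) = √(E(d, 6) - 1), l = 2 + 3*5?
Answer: 254 + I*√57 ≈ 254.0 + 7.5498*I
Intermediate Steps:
E(K, C) = -2 + C*(-5 + K) (E(K, C) = -2 + C*(K - 5) = -2 + C*(-5 + K))
l = 17 (l = 2 + 15 = 17)
A(s, d) = √(-33 + 6*d) (A(s, d) = √((-2 - 5*6 + 6*d) - 1) = √((-2 - 30 + 6*d) - 1) = √((-32 + 6*d) - 1) = √(-33 + 6*d))
A(l, -4) + 254 = √(-33 + 6*(-4)) + 254 = √(-33 - 24) + 254 = √(-57) + 254 = I*√57 + 254 = 254 + I*√57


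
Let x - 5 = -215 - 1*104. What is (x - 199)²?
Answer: 263169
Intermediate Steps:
x = -314 (x = 5 + (-215 - 1*104) = 5 + (-215 - 104) = 5 - 319 = -314)
(x - 199)² = (-314 - 199)² = (-513)² = 263169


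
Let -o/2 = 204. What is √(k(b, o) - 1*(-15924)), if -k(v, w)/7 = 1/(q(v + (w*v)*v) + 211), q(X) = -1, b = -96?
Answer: √14331570/30 ≈ 126.19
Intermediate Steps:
o = -408 (o = -2*204 = -408)
k(v, w) = -1/30 (k(v, w) = -7/(-1 + 211) = -7/210 = -7*1/210 = -1/30)
√(k(b, o) - 1*(-15924)) = √(-1/30 - 1*(-15924)) = √(-1/30 + 15924) = √(477719/30) = √14331570/30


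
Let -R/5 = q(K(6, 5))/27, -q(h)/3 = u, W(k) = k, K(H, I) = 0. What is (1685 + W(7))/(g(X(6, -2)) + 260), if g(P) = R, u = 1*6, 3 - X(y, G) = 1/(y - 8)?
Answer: 2538/395 ≈ 6.4253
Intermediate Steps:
X(y, G) = 3 - 1/(-8 + y) (X(y, G) = 3 - 1/(y - 8) = 3 - 1/(-8 + y))
u = 6
q(h) = -18 (q(h) = -3*6 = -18)
R = 10/3 (R = -(-90)/27 = -5*(-⅔) = 10/3 ≈ 3.3333)
g(P) = 10/3
(1685 + W(7))/(g(X(6, -2)) + 260) = (1685 + 7)/(10/3 + 260) = 1692/(790/3) = 1692*(3/790) = 2538/395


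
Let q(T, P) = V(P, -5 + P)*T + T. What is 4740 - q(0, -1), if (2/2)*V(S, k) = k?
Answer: 4740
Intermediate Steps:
V(S, k) = k
q(T, P) = T + T*(-5 + P) (q(T, P) = (-5 + P)*T + T = T*(-5 + P) + T = T + T*(-5 + P))
4740 - q(0, -1) = 4740 - 0*(-4 - 1) = 4740 - 0*(-5) = 4740 - 1*0 = 4740 + 0 = 4740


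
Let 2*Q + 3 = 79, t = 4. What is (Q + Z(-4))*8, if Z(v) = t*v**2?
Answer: 816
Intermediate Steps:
Z(v) = 4*v**2
Q = 38 (Q = -3/2 + (1/2)*79 = -3/2 + 79/2 = 38)
(Q + Z(-4))*8 = (38 + 4*(-4)**2)*8 = (38 + 4*16)*8 = (38 + 64)*8 = 102*8 = 816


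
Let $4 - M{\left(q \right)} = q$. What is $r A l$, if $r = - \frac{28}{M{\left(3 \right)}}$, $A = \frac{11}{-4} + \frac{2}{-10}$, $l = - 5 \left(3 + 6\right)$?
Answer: $-3717$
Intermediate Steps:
$M{\left(q \right)} = 4 - q$
$l = -45$ ($l = \left(-5\right) 9 = -45$)
$A = - \frac{59}{20}$ ($A = 11 \left(- \frac{1}{4}\right) + 2 \left(- \frac{1}{10}\right) = - \frac{11}{4} - \frac{1}{5} = - \frac{59}{20} \approx -2.95$)
$r = -28$ ($r = - \frac{28}{4 - 3} = - \frac{28}{1} = \left(-28\right) 1 = -28$)
$r A l = \left(-28\right) \left(- \frac{59}{20}\right) \left(-45\right) = \frac{413}{5} \left(-45\right) = -3717$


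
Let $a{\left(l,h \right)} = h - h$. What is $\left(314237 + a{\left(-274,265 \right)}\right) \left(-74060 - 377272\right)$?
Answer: $-141825213684$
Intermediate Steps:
$a{\left(l,h \right)} = 0$
$\left(314237 + a{\left(-274,265 \right)}\right) \left(-74060 - 377272\right) = \left(314237 + 0\right) \left(-74060 - 377272\right) = 314237 \left(-451332\right) = -141825213684$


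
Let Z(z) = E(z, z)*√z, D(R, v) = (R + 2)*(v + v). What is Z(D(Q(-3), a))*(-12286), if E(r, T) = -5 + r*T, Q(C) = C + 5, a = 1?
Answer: -1449748*√2 ≈ -2.0503e+6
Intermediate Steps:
Q(C) = 5 + C
D(R, v) = 2*v*(2 + R) (D(R, v) = (2 + R)*(2*v) = 2*v*(2 + R))
E(r, T) = -5 + T*r
Z(z) = √z*(-5 + z²) (Z(z) = (-5 + z*z)*√z = (-5 + z²)*√z = √z*(-5 + z²))
Z(D(Q(-3), a))*(-12286) = (√(2*1*(2 + (5 - 3)))*(-5 + (2*1*(2 + (5 - 3)))²))*(-12286) = (√(2*1*(2 + 2))*(-5 + (2*1*(2 + 2))²))*(-12286) = (√(2*1*4)*(-5 + (2*1*4)²))*(-12286) = (√8*(-5 + 8²))*(-12286) = ((2*√2)*(-5 + 64))*(-12286) = ((2*√2)*59)*(-12286) = (118*√2)*(-12286) = -1449748*√2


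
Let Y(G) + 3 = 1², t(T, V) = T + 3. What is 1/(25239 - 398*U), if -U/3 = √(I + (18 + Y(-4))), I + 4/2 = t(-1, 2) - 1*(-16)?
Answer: 8413/197128923 - 1592*√2/197128923 ≈ 3.1257e-5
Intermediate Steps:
t(T, V) = 3 + T
Y(G) = -2 (Y(G) = -3 + 1² = -3 + 1 = -2)
I = 16 (I = -2 + ((3 - 1) - 1*(-16)) = -2 + (2 + 16) = -2 + 18 = 16)
U = -12*√2 (U = -3*√(16 + (18 - 2)) = -3*√(16 + 16) = -12*√2 ≈ -16.971)
1/(25239 - 398*U) = 1/(25239 - (-4776)*√2) = 1/(25239 + 4776*√2)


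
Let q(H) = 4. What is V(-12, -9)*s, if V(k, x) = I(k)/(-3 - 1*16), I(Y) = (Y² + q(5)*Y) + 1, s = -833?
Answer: 80801/19 ≈ 4252.7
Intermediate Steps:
I(Y) = 1 + Y² + 4*Y (I(Y) = (Y² + 4*Y) + 1 = 1 + Y² + 4*Y)
V(k, x) = -1/19 - 4*k/19 - k²/19 (V(k, x) = (1 + k² + 4*k)/(-3 - 1*16) = (1 + k² + 4*k)/(-3 - 16) = (1 + k² + 4*k)/(-19) = (1 + k² + 4*k)*(-1/19) = -1/19 - 4*k/19 - k²/19)
V(-12, -9)*s = (-1/19 - 4/19*(-12) - 1/19*(-12)²)*(-833) = (-1/19 + 48/19 - 1/19*144)*(-833) = (-1/19 + 48/19 - 144/19)*(-833) = -97/19*(-833) = 80801/19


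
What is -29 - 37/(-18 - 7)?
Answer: -688/25 ≈ -27.520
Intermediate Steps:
-29 - 37/(-18 - 7) = -29 - 37/(-25) = -29 - 37*(-1/25) = -29 + 37/25 = -688/25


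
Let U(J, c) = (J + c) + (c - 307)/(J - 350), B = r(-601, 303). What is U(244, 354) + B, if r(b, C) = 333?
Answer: 98639/106 ≈ 930.56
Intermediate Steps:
B = 333
U(J, c) = J + c + (-307 + c)/(-350 + J) (U(J, c) = (J + c) + (-307 + c)/(-350 + J) = J + c + (-307 + c)/(-350 + J))
U(244, 354) + B = (-307 + 244**2 - 350*244 - 349*354 + 244*354)/(-350 + 244) + 333 = (-307 + 59536 - 85400 - 123546 + 86376)/(-106) + 333 = -1/106*(-63341) + 333 = 63341/106 + 333 = 98639/106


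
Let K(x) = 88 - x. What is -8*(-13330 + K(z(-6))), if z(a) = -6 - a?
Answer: 105936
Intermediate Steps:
-8*(-13330 + K(z(-6))) = -8*(-13330 + (88 - (-6 - 1*(-6)))) = -8*(-13330 + (88 - (-6 + 6))) = -8*(-13330 + (88 - 1*0)) = -8*(-13330 + (88 + 0)) = -8*(-13330 + 88) = -8*(-13242) = 105936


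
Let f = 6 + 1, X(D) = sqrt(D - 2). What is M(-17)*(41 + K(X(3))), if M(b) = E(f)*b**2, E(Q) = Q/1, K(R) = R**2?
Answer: 84966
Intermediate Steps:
X(D) = sqrt(-2 + D)
f = 7
E(Q) = Q (E(Q) = Q*1 = Q)
M(b) = 7*b**2
M(-17)*(41 + K(X(3))) = (7*(-17)**2)*(41 + (sqrt(-2 + 3))**2) = (7*289)*(41 + (sqrt(1))**2) = 2023*(41 + 1**2) = 2023*(41 + 1) = 2023*42 = 84966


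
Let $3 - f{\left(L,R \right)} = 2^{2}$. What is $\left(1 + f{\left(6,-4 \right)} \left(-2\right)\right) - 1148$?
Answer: $-1145$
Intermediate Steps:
$f{\left(L,R \right)} = -1$ ($f{\left(L,R \right)} = 3 - 2^{2} = 3 - 4 = -1$)
$\left(1 + f{\left(6,-4 \right)} \left(-2\right)\right) - 1148 = \left(1 - -2\right) - 1148 = \left(1 + 2\right) - 1148 = 3 - 1148 = -1145$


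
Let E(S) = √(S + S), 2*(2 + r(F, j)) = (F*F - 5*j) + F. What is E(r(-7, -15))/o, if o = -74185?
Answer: -√113/74185 ≈ -0.00014329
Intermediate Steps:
r(F, j) = -2 + F/2 + F²/2 - 5*j/2 (r(F, j) = -2 + ((F*F - 5*j) + F)/2 = -2 + ((F² - 5*j) + F)/2 = -2 + (F + F² - 5*j)/2 = -2 + (F/2 + F²/2 - 5*j/2) = -2 + F/2 + F²/2 - 5*j/2)
E(S) = √2*√S (E(S) = √(2*S) = √2*√S)
E(r(-7, -15))/o = (√2*√(-2 + (½)*(-7) + (½)*(-7)² - 5/2*(-15)))/(-74185) = (√2*√(-2 - 7/2 + (½)*49 + 75/2))*(-1/74185) = (√2*√(-2 - 7/2 + 49/2 + 75/2))*(-1/74185) = (√2*√(113/2))*(-1/74185) = (√2*(√226/2))*(-1/74185) = √113*(-1/74185) = -√113/74185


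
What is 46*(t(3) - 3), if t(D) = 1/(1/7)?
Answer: 184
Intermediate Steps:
t(D) = 7 (t(D) = 1/(⅐) = 7)
46*(t(3) - 3) = 46*(7 - 3) = 46*4 = 184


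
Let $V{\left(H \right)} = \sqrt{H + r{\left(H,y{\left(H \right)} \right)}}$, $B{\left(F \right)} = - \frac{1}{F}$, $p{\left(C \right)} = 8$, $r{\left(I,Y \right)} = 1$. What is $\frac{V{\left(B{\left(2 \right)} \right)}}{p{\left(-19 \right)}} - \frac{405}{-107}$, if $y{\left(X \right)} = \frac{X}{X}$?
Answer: $\frac{405}{107} + \frac{\sqrt{2}}{16} \approx 3.8734$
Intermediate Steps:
$y{\left(X \right)} = 1$
$V{\left(H \right)} = \sqrt{1 + H}$ ($V{\left(H \right)} = \sqrt{H + 1} = \sqrt{1 + H}$)
$\frac{V{\left(B{\left(2 \right)} \right)}}{p{\left(-19 \right)}} - \frac{405}{-107} = \frac{\sqrt{1 - \frac{1}{2}}}{8} - \frac{405}{-107} = \sqrt{1 - \frac{1}{2}} \cdot \frac{1}{8} - - \frac{405}{107} = \sqrt{1 - \frac{1}{2}} \cdot \frac{1}{8} + \frac{405}{107} = \sqrt{\frac{1}{2}} \cdot \frac{1}{8} + \frac{405}{107} = \frac{\sqrt{2}}{2} \cdot \frac{1}{8} + \frac{405}{107} = \frac{\sqrt{2}}{16} + \frac{405}{107} = \frac{405}{107} + \frac{\sqrt{2}}{16}$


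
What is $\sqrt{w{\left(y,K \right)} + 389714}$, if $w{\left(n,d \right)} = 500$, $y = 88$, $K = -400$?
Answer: $\sqrt{390214} \approx 624.67$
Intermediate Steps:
$\sqrt{w{\left(y,K \right)} + 389714} = \sqrt{500 + 389714} = \sqrt{390214}$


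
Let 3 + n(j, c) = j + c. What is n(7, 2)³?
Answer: 216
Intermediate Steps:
n(j, c) = -3 + c + j (n(j, c) = -3 + (j + c) = -3 + (c + j) = -3 + c + j)
n(7, 2)³ = (-3 + 2 + 7)³ = 6³ = 216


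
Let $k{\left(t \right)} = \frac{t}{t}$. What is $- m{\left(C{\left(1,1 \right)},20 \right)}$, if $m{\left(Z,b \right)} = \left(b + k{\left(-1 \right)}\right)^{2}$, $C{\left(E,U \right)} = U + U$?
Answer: $-441$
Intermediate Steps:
$C{\left(E,U \right)} = 2 U$
$k{\left(t \right)} = 1$
$m{\left(Z,b \right)} = \left(1 + b\right)^{2}$ ($m{\left(Z,b \right)} = \left(b + 1\right)^{2} = \left(1 + b\right)^{2}$)
$- m{\left(C{\left(1,1 \right)},20 \right)} = - \left(1 + 20\right)^{2} = - 21^{2} = \left(-1\right) 441 = -441$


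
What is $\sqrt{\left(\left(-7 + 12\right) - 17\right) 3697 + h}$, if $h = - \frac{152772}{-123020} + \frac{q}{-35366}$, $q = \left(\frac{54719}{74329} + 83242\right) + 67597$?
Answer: $\frac{i \sqrt{72497032129098567926832966866990}}{40423132788785} \approx 210.63 i$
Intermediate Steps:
$q = \frac{11211766750}{74329}$ ($q = \left(54719 \cdot \frac{1}{74329} + 83242\right) + 67597 = \left(\frac{54719}{74329} + 83242\right) + 67597 = \frac{6187349337}{74329} + 67597 = \frac{11211766750}{74329} \approx 1.5084 \cdot 10^{5}$)
$h = - \frac{122209602908674}{40423132788785}$ ($h = - \frac{152772}{-123020} + \frac{11211766750}{74329 \left(-35366\right)} = \left(-152772\right) \left(- \frac{1}{123020}\right) + \frac{11211766750}{74329} \left(- \frac{1}{35366}\right) = \frac{38193}{30755} - \frac{5605883375}{1314359707} = - \frac{122209602908674}{40423132788785} \approx -3.0233$)
$\sqrt{\left(\left(-7 + 12\right) - 17\right) 3697 + h} = \sqrt{\left(\left(-7 + 12\right) - 17\right) 3697 - \frac{122209602908674}{40423132788785}} = \sqrt{\left(5 - 17\right) 3697 - \frac{122209602908674}{40423132788785}} = \sqrt{\left(-12\right) 3697 - \frac{122209602908674}{40423132788785}} = \sqrt{-44364 - \frac{122209602908674}{40423132788785}} = \sqrt{- \frac{1793454072644566414}{40423132788785}} = \frac{i \sqrt{72497032129098567926832966866990}}{40423132788785}$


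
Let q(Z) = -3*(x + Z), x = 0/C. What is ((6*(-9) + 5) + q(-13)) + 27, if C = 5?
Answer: 17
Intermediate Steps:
x = 0 (x = 0/5 = 0*(1/5) = 0)
q(Z) = -3*Z (q(Z) = -3*(0 + Z) = -3*Z)
((6*(-9) + 5) + q(-13)) + 27 = ((6*(-9) + 5) - 3*(-13)) + 27 = ((-54 + 5) + 39) + 27 = (-49 + 39) + 27 = -10 + 27 = 17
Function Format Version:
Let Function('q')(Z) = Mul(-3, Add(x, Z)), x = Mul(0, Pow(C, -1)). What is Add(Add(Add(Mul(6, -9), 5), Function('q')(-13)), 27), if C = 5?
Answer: 17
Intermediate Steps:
x = 0 (x = Mul(0, Pow(5, -1)) = Mul(0, Rational(1, 5)) = 0)
Function('q')(Z) = Mul(-3, Z) (Function('q')(Z) = Mul(-3, Add(0, Z)) = Mul(-3, Z))
Add(Add(Add(Mul(6, -9), 5), Function('q')(-13)), 27) = Add(Add(Add(Mul(6, -9), 5), Mul(-3, -13)), 27) = Add(Add(Add(-54, 5), 39), 27) = Add(Add(-49, 39), 27) = Add(-10, 27) = 17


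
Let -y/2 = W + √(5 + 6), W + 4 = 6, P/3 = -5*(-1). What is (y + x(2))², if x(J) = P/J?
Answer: 225/4 - 14*√11 ≈ 9.8173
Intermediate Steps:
P = 15 (P = 3*(-5*(-1)) = 3*5 = 15)
W = 2 (W = -4 + 6 = 2)
x(J) = 15/J
y = -4 - 2*√11 (y = -2*(2 + √(5 + 6)) = -2*(2 + √11) = -4 - 2*√11 ≈ -10.633)
(y + x(2))² = ((-4 - 2*√11) + 15/2)² = (7/2 - 2*√11)²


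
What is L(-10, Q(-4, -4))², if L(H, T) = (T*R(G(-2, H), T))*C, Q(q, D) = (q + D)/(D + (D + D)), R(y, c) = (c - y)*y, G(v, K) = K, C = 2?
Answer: 1638400/81 ≈ 20227.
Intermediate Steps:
R(y, c) = y*(c - y)
Q(q, D) = (D + q)/(3*D) (Q(q, D) = (D + q)/(D + 2*D) = (D + q)/((3*D)) = (D + q)*(1/(3*D)) = (D + q)/(3*D))
L(H, T) = 2*H*T*(T - H) (L(H, T) = (T*(H*(T - H)))*2 = (H*T*(T - H))*2 = 2*H*T*(T - H))
L(-10, Q(-4, -4))² = (2*(-10)*((⅓)*(-4 - 4)/(-4))*((⅓)*(-4 - 4)/(-4) - 1*(-10)))² = (2*(-10)*((⅓)*(-¼)*(-8))*((⅓)*(-¼)*(-8) + 10))² = (2*(-10)*(⅔)*(⅔ + 10))² = (2*(-10)*(⅔)*(32/3))² = (-1280/9)² = 1638400/81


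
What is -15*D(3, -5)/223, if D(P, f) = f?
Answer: 75/223 ≈ 0.33632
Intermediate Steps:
-15*D(3, -5)/223 = -15*(-5)/223 = -15*(-5/223) = 75/223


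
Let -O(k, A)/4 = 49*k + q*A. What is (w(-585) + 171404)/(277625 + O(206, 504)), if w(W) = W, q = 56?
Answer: 170819/124353 ≈ 1.3737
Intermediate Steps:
O(k, A) = -224*A - 196*k (O(k, A) = -4*(49*k + 56*A) = -224*A - 196*k)
(w(-585) + 171404)/(277625 + O(206, 504)) = (-585 + 171404)/(277625 + (-224*504 - 196*206)) = 170819/(277625 + (-112896 - 40376)) = 170819/(277625 - 153272) = 170819/124353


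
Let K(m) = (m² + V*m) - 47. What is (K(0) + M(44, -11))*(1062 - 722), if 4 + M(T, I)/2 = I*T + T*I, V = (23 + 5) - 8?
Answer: -676940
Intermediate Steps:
V = 20 (V = 28 - 8 = 20)
M(T, I) = -8 + 4*I*T (M(T, I) = -8 + 2*(I*T + T*I) = -8 + 2*(I*T + I*T) = -8 + 2*(2*I*T) = -8 + 4*I*T)
K(m) = -47 + m² + 20*m (K(m) = (m² + 20*m) - 47 = -47 + m² + 20*m)
(K(0) + M(44, -11))*(1062 - 722) = ((-47 + 0² + 20*0) + (-8 + 4*(-11)*44))*(1062 - 722) = ((-47 + 0 + 0) + (-8 - 1936))*340 = (-47 - 1944)*340 = -1991*340 = -676940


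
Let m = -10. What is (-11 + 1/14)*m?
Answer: 765/7 ≈ 109.29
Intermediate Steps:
(-11 + 1/14)*m = (-11 + 1/14)*(-10) = -153/14*(-10) = 765/7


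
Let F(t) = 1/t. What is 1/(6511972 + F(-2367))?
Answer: 2367/15413837723 ≈ 1.5356e-7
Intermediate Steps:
1/(6511972 + F(-2367)) = 1/(6511972 + 1/(-2367)) = 1/(6511972 - 1/2367) = 1/(15413837723/2367) = 2367/15413837723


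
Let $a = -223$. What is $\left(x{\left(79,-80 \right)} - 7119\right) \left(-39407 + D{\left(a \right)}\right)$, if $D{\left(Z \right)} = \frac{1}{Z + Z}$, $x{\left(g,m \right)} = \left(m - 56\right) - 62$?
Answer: $\frac{128600101791}{446} \approx 2.8834 \cdot 10^{8}$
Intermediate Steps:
$x{\left(g,m \right)} = -118 + m$ ($x{\left(g,m \right)} = \left(-56 + m\right) - 62 = -118 + m$)
$D{\left(Z \right)} = \frac{1}{2 Z}$
$\left(x{\left(79,-80 \right)} - 7119\right) \left(-39407 + D{\left(a \right)}\right) = \left(\left(-118 - 80\right) - 7119\right) \left(-39407 + \frac{1}{2 \left(-223\right)}\right) = \left(-198 - 7119\right) \left(-39407 + \frac{1}{2} \left(- \frac{1}{223}\right)\right) = - 7317 \left(-39407 - \frac{1}{446}\right) = \left(-7317\right) \left(- \frac{17575523}{446}\right) = \frac{128600101791}{446}$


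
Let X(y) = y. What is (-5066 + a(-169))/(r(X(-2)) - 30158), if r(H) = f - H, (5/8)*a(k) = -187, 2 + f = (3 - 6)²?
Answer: 26826/150745 ≈ 0.17796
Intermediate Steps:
f = 7 (f = -2 + (3 - 6)² = -2 + (-3)² = -2 + 9 = 7)
a(k) = -1496/5 (a(k) = (8/5)*(-187) = -1496/5)
r(H) = 7 - H
(-5066 + a(-169))/(r(X(-2)) - 30158) = (-5066 - 1496/5)/((7 - 1*(-2)) - 30158) = -26826/(5*((7 + 2) - 30158)) = -26826/(5*(9 - 30158)) = -26826/5/(-30149) = -26826/5*(-1/30149) = 26826/150745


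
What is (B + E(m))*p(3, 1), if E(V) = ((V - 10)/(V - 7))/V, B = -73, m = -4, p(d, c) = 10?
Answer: -8065/11 ≈ -733.18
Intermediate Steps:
E(V) = (-10 + V)/(V*(-7 + V)) (E(V) = ((-10 + V)/(-7 + V))/V = (-10 + V)/(V*(-7 + V)))
(B + E(m))*p(3, 1) = (-73 + (-10 - 4)/((-4)*(-7 - 4)))*10 = (-73 - ¼*(-14)/(-11))*10 = (-73 - ¼*(-1/11)*(-14))*10 = (-73 - 7/22)*10 = -1613/22*10 = -8065/11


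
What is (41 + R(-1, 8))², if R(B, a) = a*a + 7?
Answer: 12544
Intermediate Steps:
R(B, a) = 7 + a² (R(B, a) = a² + 7 = 7 + a²)
(41 + R(-1, 8))² = (41 + (7 + 8²))² = (41 + (7 + 64))² = (41 + 71)² = 112² = 12544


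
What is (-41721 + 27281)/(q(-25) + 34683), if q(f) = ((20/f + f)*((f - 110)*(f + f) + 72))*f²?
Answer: 14440/109970067 ≈ 0.00013131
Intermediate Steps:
q(f) = f²*(72 + 2*f*(-110 + f))*(f + 20/f) (q(f) = ((f + 20/f)*((-110 + f)*(2*f) + 72))*f² = ((f + 20/f)*(2*f*(-110 + f) + 72))*f² = ((f + 20/f)*(72 + 2*f*(-110 + f)))*f² = ((72 + 2*f*(-110 + f))*(f + 20/f))*f² = f²*(72 + 2*f*(-110 + f))*(f + 20/f))
(-41721 + 27281)/(q(-25) + 34683) = (-41721 + 27281)/(2*(-25)*(720 + (-25)⁴ - 2200*(-25) - 110*(-25)³ + 56*(-25)²) + 34683) = -14440/(2*(-25)*(720 + 390625 + 55000 - 110*(-15625) + 56*625) + 34683) = -14440/(2*(-25)*(720 + 390625 + 55000 + 1718750 + 35000) + 34683) = -14440/(2*(-25)*2200095 + 34683) = -14440/(-110004750 + 34683) = -14440/(-109970067) = -14440*(-1/109970067) = 14440/109970067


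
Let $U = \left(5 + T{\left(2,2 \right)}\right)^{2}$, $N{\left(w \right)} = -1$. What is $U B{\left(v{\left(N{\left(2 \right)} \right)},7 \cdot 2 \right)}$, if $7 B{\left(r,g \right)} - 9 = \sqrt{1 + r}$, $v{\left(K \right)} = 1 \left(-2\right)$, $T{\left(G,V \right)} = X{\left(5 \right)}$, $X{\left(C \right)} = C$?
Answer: $\frac{900}{7} + \frac{100 i}{7} \approx 128.57 + 14.286 i$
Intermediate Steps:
$T{\left(G,V \right)} = 5$
$v{\left(K \right)} = -2$
$B{\left(r,g \right)} = \frac{9}{7} + \frac{\sqrt{1 + r}}{7}$
$U = 100$ ($U = \left(5 + 5\right)^{2} = 10^{2} = 100$)
$U B{\left(v{\left(N{\left(2 \right)} \right)},7 \cdot 2 \right)} = 100 \left(\frac{9}{7} + \frac{\sqrt{1 - 2}}{7}\right) = 100 \left(\frac{9}{7} + \frac{\sqrt{-1}}{7}\right) = 100 \left(\frac{9}{7} + \frac{i}{7}\right) = \frac{900}{7} + \frac{100 i}{7}$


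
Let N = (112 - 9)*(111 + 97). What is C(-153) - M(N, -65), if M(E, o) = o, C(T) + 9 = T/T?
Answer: 57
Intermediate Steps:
C(T) = -8 (C(T) = -9 + T/T = -9 + 1 = -8)
N = 21424 (N = 103*208 = 21424)
C(-153) - M(N, -65) = -8 - 1*(-65) = -8 + 65 = 57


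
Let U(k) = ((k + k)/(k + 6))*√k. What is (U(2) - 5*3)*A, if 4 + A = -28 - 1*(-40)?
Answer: -120 + 4*√2 ≈ -114.34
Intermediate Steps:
U(k) = 2*k^(3/2)/(6 + k) (U(k) = ((2*k)/(6 + k))*√k = (2*k/(6 + k))*√k = 2*k^(3/2)/(6 + k))
A = 8 (A = -4 + (-28 - 1*(-40)) = -4 + (-28 + 40) = -4 + 12 = 8)
(U(2) - 5*3)*A = (2*2^(3/2)/(6 + 2) - 5*3)*8 = (2*(2*√2)/8 - 15)*8 = (2*(2*√2)*(⅛) - 15)*8 = (√2/2 - 15)*8 = (-15 + √2/2)*8 = -120 + 4*√2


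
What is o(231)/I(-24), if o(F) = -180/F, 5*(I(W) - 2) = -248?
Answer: 150/9163 ≈ 0.016370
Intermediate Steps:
I(W) = -238/5 (I(W) = 2 + (⅕)*(-248) = 2 - 248/5 = -238/5)
o(231)/I(-24) = (-180/231)/(-238/5) = -180*1/231*(-5/238) = -60/77*(-5/238) = 150/9163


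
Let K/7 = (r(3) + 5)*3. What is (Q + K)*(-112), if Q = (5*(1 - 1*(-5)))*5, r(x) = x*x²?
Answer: -92064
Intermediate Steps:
r(x) = x³
Q = 150 (Q = (5*(1 + 5))*5 = (5*6)*5 = 30*5 = 150)
K = 672 (K = 7*((3³ + 5)*3) = 7*((27 + 5)*3) = 7*(32*3) = 7*96 = 672)
(Q + K)*(-112) = (150 + 672)*(-112) = 822*(-112) = -92064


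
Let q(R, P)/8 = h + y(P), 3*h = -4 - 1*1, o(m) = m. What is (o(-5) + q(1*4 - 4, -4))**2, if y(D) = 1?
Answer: 961/9 ≈ 106.78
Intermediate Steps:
h = -5/3 (h = (-4 - 1*1)/3 = (-4 - 1)/3 = (1/3)*(-5) = -5/3 ≈ -1.6667)
q(R, P) = -16/3 (q(R, P) = 8*(-5/3 + 1) = 8*(-2/3) = -16/3)
(o(-5) + q(1*4 - 4, -4))**2 = (-5 - 16/3)**2 = (-31/3)**2 = 961/9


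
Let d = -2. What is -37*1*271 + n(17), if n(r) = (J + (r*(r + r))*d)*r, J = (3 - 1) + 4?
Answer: -29577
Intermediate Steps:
J = 6 (J = 2 + 4 = 6)
n(r) = r*(6 - 4*r²) (n(r) = (6 + (r*(r + r))*(-2))*r = (6 + (r*(2*r))*(-2))*r = (6 + (2*r²)*(-2))*r = (6 - 4*r²)*r = r*(6 - 4*r²))
-37*1*271 + n(17) = -37*1*271 + (-4*17³ + 6*17) = -37*271 + (-4*4913 + 102) = -10027 + (-19652 + 102) = -10027 - 19550 = -29577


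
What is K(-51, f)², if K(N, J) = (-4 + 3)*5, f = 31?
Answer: 25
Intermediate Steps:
K(N, J) = -5 (K(N, J) = -1*5 = -5)
K(-51, f)² = (-5)² = 25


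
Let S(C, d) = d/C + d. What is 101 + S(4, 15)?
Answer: 479/4 ≈ 119.75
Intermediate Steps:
S(C, d) = d + d/C
101 + S(4, 15) = 101 + (15 + 15/4) = 101 + 75/4 = 479/4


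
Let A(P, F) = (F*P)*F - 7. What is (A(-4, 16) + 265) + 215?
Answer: -551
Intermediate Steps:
A(P, F) = -7 + P*F**2 (A(P, F) = P*F**2 - 7 = -7 + P*F**2)
(A(-4, 16) + 265) + 215 = ((-7 - 4*16**2) + 265) + 215 = ((-7 - 4*256) + 265) + 215 = ((-7 - 1024) + 265) + 215 = (-1031 + 265) + 215 = -766 + 215 = -551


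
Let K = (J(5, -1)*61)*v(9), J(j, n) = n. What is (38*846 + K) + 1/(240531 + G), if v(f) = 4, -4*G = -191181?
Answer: 36795042724/1153305 ≈ 31904.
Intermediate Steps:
G = 191181/4 (G = -1/4*(-191181) = 191181/4 ≈ 47795.)
K = -244 (K = -1*61*4 = -61*4 = -244)
(38*846 + K) + 1/(240531 + G) = (38*846 - 244) + 1/(240531 + 191181/4) = (32148 - 244) + 1/(1153305/4) = 31904 + 4/1153305 = 36795042724/1153305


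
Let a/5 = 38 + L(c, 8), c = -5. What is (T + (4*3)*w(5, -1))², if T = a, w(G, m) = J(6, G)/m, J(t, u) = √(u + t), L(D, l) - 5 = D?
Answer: 37684 - 4560*√11 ≈ 22560.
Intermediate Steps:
L(D, l) = 5 + D
a = 190 (a = 5*(38 + (5 - 5)) = 5*(38 + 0) = 5*38 = 190)
J(t, u) = √(t + u)
w(G, m) = √(6 + G)/m
T = 190
(T + (4*3)*w(5, -1))² = (190 + (4*3)*(√(6 + 5)/(-1)))² = (190 + 12*(-√11))² = (190 - 12*√11)²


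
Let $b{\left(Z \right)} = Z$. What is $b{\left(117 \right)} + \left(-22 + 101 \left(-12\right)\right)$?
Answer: $-1117$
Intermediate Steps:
$b{\left(117 \right)} + \left(-22 + 101 \left(-12\right)\right) = 117 + \left(-22 + 101 \left(-12\right)\right) = 117 - 1234 = -1117$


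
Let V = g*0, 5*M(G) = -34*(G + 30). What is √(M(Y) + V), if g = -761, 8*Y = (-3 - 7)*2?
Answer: I*√187 ≈ 13.675*I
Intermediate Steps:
Y = -5/2 (Y = ((-3 - 7)*2)/8 = (-10*2)/8 = (⅛)*(-20) = -5/2 ≈ -2.5000)
M(G) = -204 - 34*G/5 (M(G) = (-34*(G + 30))/5 = (-34*(30 + G))/5 = (-1020 - 34*G)/5 = -204 - 34*G/5)
V = 0 (V = -761*0 = 0)
√(M(Y) + V) = √((-204 - 34/5*(-5/2)) + 0) = √((-204 + 17) + 0) = √(-187 + 0) = √(-187) = I*√187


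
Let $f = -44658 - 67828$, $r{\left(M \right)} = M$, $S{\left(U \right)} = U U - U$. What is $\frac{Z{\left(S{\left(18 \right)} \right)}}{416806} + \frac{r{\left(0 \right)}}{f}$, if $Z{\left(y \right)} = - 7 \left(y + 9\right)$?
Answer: $- \frac{2205}{416806} \approx -0.0052902$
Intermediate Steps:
$S{\left(U \right)} = U^{2} - U$
$f = -112486$
$Z{\left(y \right)} = -63 - 7 y$ ($Z{\left(y \right)} = - 7 \left(9 + y\right) = -63 - 7 y$)
$\frac{Z{\left(S{\left(18 \right)} \right)}}{416806} + \frac{r{\left(0 \right)}}{f} = \frac{-63 - 7 \cdot 18 \left(-1 + 18\right)}{416806} + \frac{0}{-112486} = \left(-63 - 7 \cdot 18 \cdot 17\right) \frac{1}{416806} + 0 \left(- \frac{1}{112486}\right) = \left(-63 - 2142\right) \frac{1}{416806} + 0 = \left(-2205\right) \frac{1}{416806} + 0 = - \frac{2205}{416806} + 0 = - \frac{2205}{416806}$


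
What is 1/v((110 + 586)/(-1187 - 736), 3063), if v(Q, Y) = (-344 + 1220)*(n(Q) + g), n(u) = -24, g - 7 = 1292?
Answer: 1/1116900 ≈ 8.9534e-7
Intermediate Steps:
g = 1299 (g = 7 + 1292 = 1299)
v(Q, Y) = 1116900 (v(Q, Y) = (-344 + 1220)*(-24 + 1299) = 876*1275 = 1116900)
1/v((110 + 586)/(-1187 - 736), 3063) = 1/1116900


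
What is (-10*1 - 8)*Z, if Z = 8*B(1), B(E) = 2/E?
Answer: -288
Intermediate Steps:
Z = 16 (Z = 8*(2/1) = 8*(2*1) = 8*2 = 16)
(-10*1 - 8)*Z = (-10*1 - 8)*16 = (-10 - 8)*16 = -18*16 = -288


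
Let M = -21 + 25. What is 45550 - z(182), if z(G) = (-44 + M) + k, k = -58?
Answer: 45648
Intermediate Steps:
M = 4
z(G) = -98 (z(G) = (-44 + 4) - 58 = -40 - 58 = -98)
45550 - z(182) = 45550 - 1*(-98) = 45550 + 98 = 45648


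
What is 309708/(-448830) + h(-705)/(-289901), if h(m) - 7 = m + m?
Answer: -4953052801/7228681435 ≈ -0.68519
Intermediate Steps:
h(m) = 7 + 2*m (h(m) = 7 + (m + m) = 7 + 2*m)
309708/(-448830) + h(-705)/(-289901) = 309708/(-448830) + (7 + 2*(-705))/(-289901) = 309708*(-1/448830) + (7 - 1410)*(-1/289901) = -17206/24935 - 1403*(-1/289901) = -17206/24935 + 1403/289901 = -4953052801/7228681435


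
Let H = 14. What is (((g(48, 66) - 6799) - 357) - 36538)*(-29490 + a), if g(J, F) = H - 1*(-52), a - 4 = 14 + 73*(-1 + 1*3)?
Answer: 1279434728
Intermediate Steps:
a = 164 (a = 4 + (14 + 73*(-1 + 1*3)) = 4 + (14 + 73*(-1 + 3)) = 4 + (14 + 73*2) = 4 + (14 + 146) = 4 + 160 = 164)
g(J, F) = 66 (g(J, F) = 14 - 1*(-52) = 14 + 52 = 66)
(((g(48, 66) - 6799) - 357) - 36538)*(-29490 + a) = (((66 - 6799) - 357) - 36538)*(-29490 + 164) = ((-6733 - 357) - 36538)*(-29326) = (-7090 - 36538)*(-29326) = -43628*(-29326) = 1279434728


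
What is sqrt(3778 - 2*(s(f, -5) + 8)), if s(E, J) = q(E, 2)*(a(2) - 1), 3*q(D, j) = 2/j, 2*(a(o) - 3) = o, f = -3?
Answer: 4*sqrt(235) ≈ 61.319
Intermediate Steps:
a(o) = 3 + o/2
q(D, j) = 2/(3*j) (q(D, j) = (2/j)/3 = 2/(3*j))
s(E, J) = 1 (s(E, J) = ((2/3)/2)*((3 + (1/2)*2) - 1) = ((2/3)*(1/2))*((3 + 1) - 1) = (4 - 1)/3 = (1/3)*3 = 1)
sqrt(3778 - 2*(s(f, -5) + 8)) = sqrt(3778 - 2*(1 + 8)) = sqrt(3778 - 2*9) = sqrt(3778 - 18) = sqrt(3760) = 4*sqrt(235)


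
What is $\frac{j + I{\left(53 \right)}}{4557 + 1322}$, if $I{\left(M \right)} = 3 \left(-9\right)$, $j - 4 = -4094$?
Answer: $- \frac{4117}{5879} \approx -0.70029$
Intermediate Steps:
$j = -4090$ ($j = 4 - 4094 = -4090$)
$I{\left(M \right)} = -27$
$\frac{j + I{\left(53 \right)}}{4557 + 1322} = \frac{-4090 - 27}{4557 + 1322} = - \frac{4117}{5879}$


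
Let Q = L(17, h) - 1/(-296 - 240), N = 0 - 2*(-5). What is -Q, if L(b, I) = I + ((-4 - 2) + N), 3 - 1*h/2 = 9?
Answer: 4287/536 ≈ 7.9981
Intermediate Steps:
h = -12 (h = 6 - 2*9 = 6 - 18 = -12)
N = 10 (N = 0 + 10 = 10)
L(b, I) = 4 + I (L(b, I) = I + ((-4 - 2) + 10) = I + (-6 + 10) = I + 4 = 4 + I)
Q = -4287/536 (Q = (4 - 12) - 1/(-296 - 240) = -8 - 1/(-536) = -8 - 1*(-1/536) = -8 + 1/536 = -4287/536 ≈ -7.9981)
-Q = -1*(-4287/536) = 4287/536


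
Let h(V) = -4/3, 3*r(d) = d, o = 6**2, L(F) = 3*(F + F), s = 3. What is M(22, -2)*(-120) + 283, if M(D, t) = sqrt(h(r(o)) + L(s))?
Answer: 283 - 200*sqrt(6) ≈ -206.90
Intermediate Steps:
L(F) = 6*F (L(F) = 3*(2*F) = 6*F)
o = 36
r(d) = d/3
h(V) = -4/3 (h(V) = -4*1/3 = -4/3)
M(D, t) = 5*sqrt(6)/3 (M(D, t) = sqrt(-4/3 + 6*3) = sqrt(-4/3 + 18) = sqrt(50/3) = 5*sqrt(6)/3)
M(22, -2)*(-120) + 283 = (5*sqrt(6)/3)*(-120) + 283 = -200*sqrt(6) + 283 = 283 - 200*sqrt(6)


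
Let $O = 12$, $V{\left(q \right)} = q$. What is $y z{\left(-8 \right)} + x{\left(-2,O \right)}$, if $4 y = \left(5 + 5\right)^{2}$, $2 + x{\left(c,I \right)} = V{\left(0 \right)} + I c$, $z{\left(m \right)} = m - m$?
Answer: $-26$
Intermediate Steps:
$z{\left(m \right)} = 0$
$x{\left(c,I \right)} = -2 + I c$ ($x{\left(c,I \right)} = -2 + \left(0 + I c\right) = -2 + I c$)
$y = 25$ ($y = \frac{\left(5 + 5\right)^{2}}{4} = \frac{10^{2}}{4} = \frac{1}{4} \cdot 100 = 25$)
$y z{\left(-8 \right)} + x{\left(-2,O \right)} = 25 \cdot 0 + \left(-2 + 12 \left(-2\right)\right) = 0 - 26 = -26$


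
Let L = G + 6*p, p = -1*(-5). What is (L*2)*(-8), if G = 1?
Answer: -496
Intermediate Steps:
p = 5
L = 31 (L = 1 + 6*5 = 1 + 30 = 31)
(L*2)*(-8) = (31*2)*(-8) = 62*(-8) = -496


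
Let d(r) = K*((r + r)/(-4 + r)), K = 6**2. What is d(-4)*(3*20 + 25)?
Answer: 3060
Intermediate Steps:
K = 36
d(r) = 72*r/(-4 + r) (d(r) = 36*((r + r)/(-4 + r)) = 36*((2*r)/(-4 + r)) = 36*(2*r/(-4 + r)) = 72*r/(-4 + r))
d(-4)*(3*20 + 25) = (72*(-4)/(-4 - 4))*(3*20 + 25) = (72*(-4)/(-8))*(60 + 25) = (72*(-4)*(-1/8))*85 = 36*85 = 3060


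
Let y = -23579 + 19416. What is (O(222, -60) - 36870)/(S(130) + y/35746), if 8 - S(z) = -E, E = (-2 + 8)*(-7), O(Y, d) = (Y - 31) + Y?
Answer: 1303191922/1219527 ≈ 1068.6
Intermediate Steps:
O(Y, d) = -31 + 2*Y (O(Y, d) = (-31 + Y) + Y = -31 + 2*Y)
y = -4163
E = -42 (E = 6*(-7) = -42)
S(z) = -34 (S(z) = 8 - (-1)*(-42) = 8 - 1*42 = 8 - 42 = -34)
(O(222, -60) - 36870)/(S(130) + y/35746) = ((-31 + 2*222) - 36870)/(-34 - 4163/35746) = ((-31 + 444) - 36870)/(-34 - 4163*1/35746) = (413 - 36870)/(-34 - 4163/35746) = -36457/(-1219527/35746) = -36457*(-35746/1219527) = 1303191922/1219527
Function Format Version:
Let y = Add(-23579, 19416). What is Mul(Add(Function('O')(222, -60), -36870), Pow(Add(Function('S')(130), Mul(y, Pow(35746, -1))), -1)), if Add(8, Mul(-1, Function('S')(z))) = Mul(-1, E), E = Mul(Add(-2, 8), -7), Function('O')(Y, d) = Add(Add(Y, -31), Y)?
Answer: Rational(1303191922, 1219527) ≈ 1068.6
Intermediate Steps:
Function('O')(Y, d) = Add(-31, Mul(2, Y)) (Function('O')(Y, d) = Add(Add(-31, Y), Y) = Add(-31, Mul(2, Y)))
y = -4163
E = -42 (E = Mul(6, -7) = -42)
Function('S')(z) = -34 (Function('S')(z) = Add(8, Mul(-1, Mul(-1, -42))) = Add(8, Mul(-1, 42)) = Add(8, -42) = -34)
Mul(Add(Function('O')(222, -60), -36870), Pow(Add(Function('S')(130), Mul(y, Pow(35746, -1))), -1)) = Mul(Add(Add(-31, Mul(2, 222)), -36870), Pow(Add(-34, Mul(-4163, Pow(35746, -1))), -1)) = Mul(Add(Add(-31, 444), -36870), Pow(Add(-34, Mul(-4163, Rational(1, 35746))), -1)) = Mul(Add(413, -36870), Pow(Add(-34, Rational(-4163, 35746)), -1)) = Mul(-36457, Pow(Rational(-1219527, 35746), -1)) = Mul(-36457, Rational(-35746, 1219527)) = Rational(1303191922, 1219527)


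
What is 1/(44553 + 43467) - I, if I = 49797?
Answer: -4383131939/88020 ≈ -49797.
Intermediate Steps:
1/(44553 + 43467) - I = 1/(44553 + 43467) - 1*49797 = 1/88020 - 49797 = -4383131939/88020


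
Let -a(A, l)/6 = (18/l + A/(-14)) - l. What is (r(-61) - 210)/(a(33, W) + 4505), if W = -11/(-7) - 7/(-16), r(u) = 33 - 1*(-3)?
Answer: -243600/6268411 ≈ -0.038862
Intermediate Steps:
r(u) = 36 (r(u) = 33 + 3 = 36)
W = 225/112 (W = -11*(-⅐) - 7*(-1/16) = 11/7 + 7/16 = 225/112 ≈ 2.0089)
a(A, l) = -108/l + 6*l + 3*A/7 (a(A, l) = -6*((18/l + A/(-14)) - l) = -6*((18/l + A*(-1/14)) - l) = -6*((18/l - A/14) - l) = -6*(-l + 18/l - A/14) = -108/l + 6*l + 3*A/7)
(r(-61) - 210)/(a(33, W) + 4505) = (36 - 210)/((-108/225/112 + 6*(225/112) + (3/7)*33) + 4505) = -174/((-108*112/225 + 675/56 + 99/7) + 4505) = -174/((-1344/25 + 675/56 + 99/7) + 4505) = -174/(-38589/1400 + 4505) = -174/6268411/1400 = -174*1400/6268411 = -243600/6268411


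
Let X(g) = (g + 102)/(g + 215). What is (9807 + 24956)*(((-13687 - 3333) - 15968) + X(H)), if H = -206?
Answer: -10324471948/9 ≈ -1.1472e+9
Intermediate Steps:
X(g) = (102 + g)/(215 + g)
(9807 + 24956)*(((-13687 - 3333) - 15968) + X(H)) = (9807 + 24956)*(((-13687 - 3333) - 15968) + (102 - 206)/(215 - 206)) = 34763*((-17020 - 15968) - 104/9) = 34763*(-32988 + (1/9)*(-104)) = 34763*(-32988 - 104/9) = 34763*(-296996/9) = -10324471948/9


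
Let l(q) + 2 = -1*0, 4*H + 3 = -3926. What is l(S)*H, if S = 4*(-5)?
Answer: 3929/2 ≈ 1964.5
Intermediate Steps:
H = -3929/4 (H = -¾ + (¼)*(-3926) = -¾ - 1963/2 = -3929/4 ≈ -982.25)
S = -20
l(q) = -2 (l(q) = -2 - 1*0 = -2 + 0 = -2)
l(S)*H = -2*(-3929/4) = 3929/2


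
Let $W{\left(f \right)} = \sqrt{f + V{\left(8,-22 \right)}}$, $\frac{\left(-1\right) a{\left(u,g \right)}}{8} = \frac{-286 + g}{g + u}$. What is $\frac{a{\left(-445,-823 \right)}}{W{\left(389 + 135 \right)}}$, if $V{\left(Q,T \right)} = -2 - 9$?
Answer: $- \frac{2218 \sqrt{57}}{54207} \approx -0.30892$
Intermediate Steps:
$a{\left(u,g \right)} = - \frac{8 \left(-286 + g\right)}{g + u}$ ($a{\left(u,g \right)} = - 8 \frac{-286 + g}{g + u} = - \frac{8 \left(-286 + g\right)}{g + u}$)
$V{\left(Q,T \right)} = -11$ ($V{\left(Q,T \right)} = -2 - 9 = -11$)
$W{\left(f \right)} = \sqrt{-11 + f}$ ($W{\left(f \right)} = \sqrt{f - 11} = \sqrt{-11 + f}$)
$\frac{a{\left(-445,-823 \right)}}{W{\left(389 + 135 \right)}} = \frac{8 \frac{1}{-823 - 445} \left(286 - -823\right)}{\sqrt{-11 + \left(389 + 135\right)}} = \frac{8 \frac{1}{-1268} \left(286 + 823\right)}{\sqrt{-11 + 524}} = \frac{8 \left(- \frac{1}{1268}\right) 1109}{\sqrt{513}} = - \frac{2218}{317 \cdot 3 \sqrt{57}} = - \frac{2218 \frac{\sqrt{57}}{171}}{317} = - \frac{2218 \sqrt{57}}{54207}$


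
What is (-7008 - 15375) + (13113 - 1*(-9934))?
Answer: 664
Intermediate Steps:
(-7008 - 15375) + (13113 - 1*(-9934)) = -22383 + (13113 + 9934) = -22383 + 23047 = 664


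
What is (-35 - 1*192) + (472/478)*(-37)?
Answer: -62985/239 ≈ -263.54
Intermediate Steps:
(-35 - 1*192) + (472/478)*(-37) = (-35 - 192) + (472*(1/478))*(-37) = -227 + (236/239)*(-37) = -227 - 8732/239 = -62985/239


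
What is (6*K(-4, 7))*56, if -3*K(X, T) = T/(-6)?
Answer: 392/3 ≈ 130.67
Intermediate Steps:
K(X, T) = T/18 (K(X, T) = -T/(3*(-6)) = -T*(-1)/(3*6) = -(-1)*T/18 = T/18)
(6*K(-4, 7))*56 = (6*((1/18)*7))*56 = (6*(7/18))*56 = (7/3)*56 = 392/3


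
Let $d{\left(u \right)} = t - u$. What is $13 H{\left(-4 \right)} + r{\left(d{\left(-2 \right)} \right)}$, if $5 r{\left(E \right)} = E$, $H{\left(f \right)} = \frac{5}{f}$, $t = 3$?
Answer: $- \frac{61}{4} \approx -15.25$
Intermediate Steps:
$d{\left(u \right)} = 3 - u$
$r{\left(E \right)} = \frac{E}{5}$
$13 H{\left(-4 \right)} + r{\left(d{\left(-2 \right)} \right)} = 13 \frac{5}{-4} + \frac{3 - -2}{5} = 13 \cdot 5 \left(- \frac{1}{4}\right) + \frac{3 + 2}{5} = 13 \left(- \frac{5}{4}\right) + \frac{1}{5} \cdot 5 = - \frac{65}{4} + 1 = - \frac{61}{4}$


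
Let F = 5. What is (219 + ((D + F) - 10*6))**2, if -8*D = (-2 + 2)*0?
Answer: 26896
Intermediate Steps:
D = 0 (D = -(-2 + 2)*0/8 = -0*0 = -1/8*0 = 0)
(219 + ((D + F) - 10*6))**2 = (219 + ((0 + 5) - 10*6))**2 = (219 + (5 - 60))**2 = (219 - 55)**2 = 164**2 = 26896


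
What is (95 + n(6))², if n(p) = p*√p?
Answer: 9241 + 1140*√6 ≈ 12033.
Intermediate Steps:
n(p) = p^(3/2)
(95 + n(6))² = (95 + 6^(3/2))² = (95 + 6*√6)²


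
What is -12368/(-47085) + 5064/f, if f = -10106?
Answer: -56723716/237920505 ≈ -0.23841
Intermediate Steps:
-12368/(-47085) + 5064/f = -12368/(-47085) + 5064/(-10106) = -12368*(-1/47085) + 5064*(-1/10106) = 12368/47085 - 2532/5053 = -56723716/237920505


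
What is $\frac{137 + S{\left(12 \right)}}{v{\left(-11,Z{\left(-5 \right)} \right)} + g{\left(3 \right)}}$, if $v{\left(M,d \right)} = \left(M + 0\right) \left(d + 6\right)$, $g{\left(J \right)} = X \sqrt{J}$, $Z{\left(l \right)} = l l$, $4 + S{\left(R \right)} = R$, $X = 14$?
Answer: $- \frac{49445}{115693} - \frac{2030 \sqrt{3}}{115693} \approx -0.45777$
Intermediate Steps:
$S{\left(R \right)} = -4 + R$
$Z{\left(l \right)} = l^{2}$
$g{\left(J \right)} = 14 \sqrt{J}$
$v{\left(M,d \right)} = M \left(6 + d\right)$
$\frac{137 + S{\left(12 \right)}}{v{\left(-11,Z{\left(-5 \right)} \right)} + g{\left(3 \right)}} = \frac{137 + \left(-4 + 12\right)}{- 11 \left(6 + \left(-5\right)^{2}\right) + 14 \sqrt{3}} = \frac{137 + 8}{- 11 \left(6 + 25\right) + 14 \sqrt{3}} = \frac{145}{\left(-11\right) 31 + 14 \sqrt{3}} = \frac{145}{-341 + 14 \sqrt{3}}$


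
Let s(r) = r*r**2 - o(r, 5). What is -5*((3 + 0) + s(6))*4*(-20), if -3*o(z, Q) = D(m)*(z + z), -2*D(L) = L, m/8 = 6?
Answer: 49200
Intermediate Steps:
m = 48 (m = 8*6 = 48)
D(L) = -L/2
o(z, Q) = 16*z (o(z, Q) = -(-1/2*48)*(z + z)/3 = -(-8)*2*z = -(-16)*z = 16*z)
s(r) = r**3 - 16*r (s(r) = r*r**2 - 16*r = r**3 - 16*r)
-5*((3 + 0) + s(6))*4*(-20) = -5*((3 + 0) + 6*(-16 + 6**2))*4*(-20) = -5*(3 + 6*(-16 + 36))*4*(-20) = -5*(3 + 6*20)*4*(-20) = -5*(3 + 120)*4*(-20) = -615*4*(-20) = -5*492*(-20) = -2460*(-20) = 49200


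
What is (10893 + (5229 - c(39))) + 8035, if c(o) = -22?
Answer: 24179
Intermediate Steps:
(10893 + (5229 - c(39))) + 8035 = (10893 + (5229 - 1*(-22))) + 8035 = (10893 + (5229 + 22)) + 8035 = (10893 + 5251) + 8035 = 16144 + 8035 = 24179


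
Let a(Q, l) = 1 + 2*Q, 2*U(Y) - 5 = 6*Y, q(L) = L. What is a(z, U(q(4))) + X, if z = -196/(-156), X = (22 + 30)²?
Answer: 105593/39 ≈ 2707.5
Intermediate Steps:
X = 2704 (X = 52² = 2704)
z = 49/39 (z = -196*(-1/156) = 49/39 ≈ 1.2564)
U(Y) = 5/2 + 3*Y (U(Y) = 5/2 + (6*Y)/2 = 5/2 + 3*Y)
a(z, U(q(4))) + X = (1 + 2*(49/39)) + 2704 = (1 + 98/39) + 2704 = 137/39 + 2704 = 105593/39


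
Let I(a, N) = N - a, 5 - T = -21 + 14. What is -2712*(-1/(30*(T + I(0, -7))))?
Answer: 452/25 ≈ 18.080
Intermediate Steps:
T = 12 (T = 5 - (-21 + 14) = 5 - 1*(-7) = 5 + 7 = 12)
-2712*(-1/(30*(T + I(0, -7)))) = -2712*(-1/(30*(12 + (-7 - 1*0)))) = -2712*(-1/(30*(12 + (-7 + 0)))) = -2712*(-1/(30*(12 - 7))) = -2712/((-30*5)) = -2712/(-150) = -2712*(-1/150) = 452/25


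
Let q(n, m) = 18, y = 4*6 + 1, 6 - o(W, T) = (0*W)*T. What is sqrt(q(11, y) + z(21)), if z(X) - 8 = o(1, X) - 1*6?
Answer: sqrt(26) ≈ 5.0990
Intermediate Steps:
o(W, T) = 6 (o(W, T) = 6 - 0*W*T = 6 - 0*T = 6 - 1*0 = 6 + 0 = 6)
y = 25 (y = 24 + 1 = 25)
z(X) = 8 (z(X) = 8 + (6 - 1*6) = 8 + (6 - 6) = 8 + 0 = 8)
sqrt(q(11, y) + z(21)) = sqrt(18 + 8) = sqrt(26)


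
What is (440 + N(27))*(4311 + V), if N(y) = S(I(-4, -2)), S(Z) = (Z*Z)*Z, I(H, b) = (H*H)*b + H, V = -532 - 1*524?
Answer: -150433080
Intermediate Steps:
V = -1056 (V = -532 - 524 = -1056)
I(H, b) = H + b*H² (I(H, b) = H²*b + H = b*H² + H = H + b*H²)
S(Z) = Z³ (S(Z) = Z²*Z = Z³)
N(y) = -46656 (N(y) = (-4*(1 - 4*(-2)))³ = (-4*(1 + 8))³ = (-4*9)³ = (-36)³ = -46656)
(440 + N(27))*(4311 + V) = (440 - 46656)*(4311 - 1056) = -46216*3255 = -150433080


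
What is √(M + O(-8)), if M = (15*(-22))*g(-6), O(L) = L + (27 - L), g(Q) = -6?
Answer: 3*√223 ≈ 44.800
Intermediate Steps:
O(L) = 27
M = 1980 (M = (15*(-22))*(-6) = -330*(-6) = 1980)
√(M + O(-8)) = √(1980 + 27) = √2007 = 3*√223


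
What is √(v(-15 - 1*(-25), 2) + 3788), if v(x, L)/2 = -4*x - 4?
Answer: 10*√37 ≈ 60.828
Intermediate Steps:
v(x, L) = -8 - 8*x (v(x, L) = 2*(-4*x - 4) = 2*(-4 - 4*x) = -8 - 8*x)
√(v(-15 - 1*(-25), 2) + 3788) = √((-8 - 8*(-15 - 1*(-25))) + 3788) = √((-8 - 8*(-15 + 25)) + 3788) = √((-8 - 8*10) + 3788) = √((-8 - 80) + 3788) = √(-88 + 3788) = √3700 = 10*√37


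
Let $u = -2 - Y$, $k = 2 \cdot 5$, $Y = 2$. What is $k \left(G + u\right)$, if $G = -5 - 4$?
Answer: $-130$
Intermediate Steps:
$k = 10$
$u = -4$ ($u = -2 - 2 = -4$)
$G = -9$ ($G = -5 - 4 = -9$)
$k \left(G + u\right) = 10 \left(-9 - 4\right) = 10 \left(-13\right) = -130$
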